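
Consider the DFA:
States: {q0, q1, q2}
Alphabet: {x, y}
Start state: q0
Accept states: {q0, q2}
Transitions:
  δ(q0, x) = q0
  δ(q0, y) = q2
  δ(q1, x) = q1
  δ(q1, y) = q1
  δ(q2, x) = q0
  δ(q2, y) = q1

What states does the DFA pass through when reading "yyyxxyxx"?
read 'y': q0 → q2
  read 'y': q2 → q1
  read 'y': q1 → q1
  read 'x': q1 → q1
  read 'x': q1 → q1
  read 'y': q1 → q1
  read 'x': q1 → q1
  read 'x': q1 → q1
q0 -> q2 -> q1 -> q1 -> q1 -> q1 -> q1 -> q1 -> q1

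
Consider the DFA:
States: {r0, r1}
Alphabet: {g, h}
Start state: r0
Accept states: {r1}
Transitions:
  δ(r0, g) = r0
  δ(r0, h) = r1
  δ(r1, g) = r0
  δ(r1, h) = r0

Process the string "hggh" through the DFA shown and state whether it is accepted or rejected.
Processing string "hggh":
  r0 --h--> r1
  r1 --g--> r0
  r0 --g--> r0
  r0 --h--> r1
Final state: r1
Accept states: {r1}
Yes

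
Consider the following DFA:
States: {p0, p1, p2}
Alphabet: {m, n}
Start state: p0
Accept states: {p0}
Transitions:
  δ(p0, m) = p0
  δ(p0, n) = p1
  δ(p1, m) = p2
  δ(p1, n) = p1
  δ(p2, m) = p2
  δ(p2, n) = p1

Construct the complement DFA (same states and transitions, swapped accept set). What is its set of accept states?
Complement accept states = All states \ Original accept states
= {p0, p1, p2} \ {p0}
{p1, p2}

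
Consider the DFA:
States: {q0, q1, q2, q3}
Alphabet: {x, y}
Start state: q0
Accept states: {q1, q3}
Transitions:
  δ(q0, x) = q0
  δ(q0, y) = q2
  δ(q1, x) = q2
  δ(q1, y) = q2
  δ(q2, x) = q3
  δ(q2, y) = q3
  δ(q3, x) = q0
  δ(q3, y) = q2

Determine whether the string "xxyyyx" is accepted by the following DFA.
Processing string "xxyyyx":
  q0 --x--> q0
  q0 --x--> q0
  q0 --y--> q2
  q2 --y--> q3
  q3 --y--> q2
  q2 --x--> q3
Final state: q3
Accept states: {q1, q3}
Yes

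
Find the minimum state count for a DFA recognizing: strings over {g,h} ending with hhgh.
By Myhill–Nerode, count the distinguishable equivalence classes: 5 classes — one per longest suffix of the input that is a prefix of 'hhgh' (lengths 0 through 4); only the length-4 class is accepting.
5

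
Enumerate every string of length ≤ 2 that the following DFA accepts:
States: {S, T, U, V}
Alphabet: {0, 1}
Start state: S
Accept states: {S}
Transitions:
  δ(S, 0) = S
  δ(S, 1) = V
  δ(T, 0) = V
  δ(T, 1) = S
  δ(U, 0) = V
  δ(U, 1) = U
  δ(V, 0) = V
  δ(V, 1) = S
ε, 0, 00, 11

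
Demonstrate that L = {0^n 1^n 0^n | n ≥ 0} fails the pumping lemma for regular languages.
Assume L is regular with pumping length p. Idea: pumping the first 0-block unbalances it against the other two.
Choose s = 0^p 1^p 0^p ∈ L (|s| = 3p ≥ p). By the pumping lemma, s = xyz with |xy| ≤ p, |y| > 0, so y = 0^k with k ≥ 1, inside the first 0-block. Then xy²z = 0^(p+k) 1^p 0^p. The first block has length p+k ≠ p, so the three block lengths are no longer equal and xy²z ∉ L.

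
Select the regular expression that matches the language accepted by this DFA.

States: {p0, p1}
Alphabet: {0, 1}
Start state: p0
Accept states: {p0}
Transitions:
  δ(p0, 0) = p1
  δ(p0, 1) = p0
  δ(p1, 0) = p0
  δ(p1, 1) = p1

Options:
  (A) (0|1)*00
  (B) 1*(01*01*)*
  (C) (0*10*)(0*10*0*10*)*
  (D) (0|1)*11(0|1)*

Check each option against the DFA on short strings; one disagreement eliminates an option:
  (A) (0|1)*00: on ε the DFA stays in p0 and accepts (p0 ∈ Accept), but the regex does not match it → eliminate
  (B) 1*(01*01*)*: agrees with the DFA on every string of length ≤ 6
  (C) (0*10*)(0*10*0*10*)*: on ε the DFA stays in p0 and accepts (p0 ∈ Accept), but the regex does not match it → eliminate
  (D) (0|1)*11(0|1)*: on ε the DFA stays in p0 and accepts (p0 ∈ Accept), but the regex does not match it → eliminate
Only (B) is consistent with the DFA.
(B) 1*(01*01*)*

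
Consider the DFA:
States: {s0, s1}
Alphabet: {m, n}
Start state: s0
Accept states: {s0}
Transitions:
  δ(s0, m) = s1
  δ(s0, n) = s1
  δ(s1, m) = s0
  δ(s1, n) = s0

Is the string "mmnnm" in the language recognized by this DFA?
Processing string "mmnnm":
  s0 --m--> s1
  s1 --m--> s0
  s0 --n--> s1
  s1 --n--> s0
  s0 --m--> s1
Final state: s1
Accept states: {s0}
No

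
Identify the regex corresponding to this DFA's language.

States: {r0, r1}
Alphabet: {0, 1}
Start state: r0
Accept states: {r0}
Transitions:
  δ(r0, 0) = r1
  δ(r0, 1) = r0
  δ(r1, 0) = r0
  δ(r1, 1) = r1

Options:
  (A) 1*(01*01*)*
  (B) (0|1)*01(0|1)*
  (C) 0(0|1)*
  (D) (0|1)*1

Check each option against the DFA on short strings; one disagreement eliminates an option:
  (A) 1*(01*01*)*: agrees with the DFA on every string of length ≤ 6
  (B) (0|1)*01(0|1)*: on ε the DFA stays in r0 and accepts (r0 ∈ Accept), but the regex does not match it → eliminate
  (C) 0(0|1)*: on ε the DFA stays in r0 and accepts (r0 ∈ Accept), but the regex does not match it → eliminate
  (D) (0|1)*1: on ε the DFA stays in r0 and accepts (r0 ∈ Accept), but the regex does not match it → eliminate
Only (A) is consistent with the DFA.
(A) 1*(01*01*)*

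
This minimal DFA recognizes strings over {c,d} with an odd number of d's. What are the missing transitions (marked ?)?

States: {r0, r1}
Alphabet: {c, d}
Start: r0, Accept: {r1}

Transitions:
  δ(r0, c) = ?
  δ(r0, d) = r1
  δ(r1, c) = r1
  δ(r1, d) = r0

From the language and accept set, identify what each state tracks — r0: even number of d's so far; r1: odd number of d's so far.
Each missing δ(q, a) is the state matching the new tracked value after reading a.
δ(r0, c) = r0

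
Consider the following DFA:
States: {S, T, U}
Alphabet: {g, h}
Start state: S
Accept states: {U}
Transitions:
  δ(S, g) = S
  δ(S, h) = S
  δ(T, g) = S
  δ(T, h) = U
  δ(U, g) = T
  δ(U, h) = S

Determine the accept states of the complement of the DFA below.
Complement accept states = All states \ Original accept states
= {S, T, U} \ {U}
{S, T}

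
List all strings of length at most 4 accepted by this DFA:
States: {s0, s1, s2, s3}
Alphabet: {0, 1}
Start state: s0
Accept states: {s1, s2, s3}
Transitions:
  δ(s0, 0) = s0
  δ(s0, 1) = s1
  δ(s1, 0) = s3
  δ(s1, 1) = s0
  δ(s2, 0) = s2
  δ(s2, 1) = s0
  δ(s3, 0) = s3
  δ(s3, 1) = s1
1, 01, 10, 001, 010, 100, 101, 111, 0001, 0010, 0100, 0101, 0111, 1000, 1001, 1010, 1101, 1110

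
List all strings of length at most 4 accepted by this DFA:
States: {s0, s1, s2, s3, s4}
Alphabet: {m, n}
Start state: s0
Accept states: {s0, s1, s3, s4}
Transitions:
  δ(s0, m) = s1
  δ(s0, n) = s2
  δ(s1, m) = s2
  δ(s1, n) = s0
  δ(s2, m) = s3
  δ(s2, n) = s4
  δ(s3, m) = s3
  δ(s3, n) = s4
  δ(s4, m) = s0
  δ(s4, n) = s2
ε, m, mn, nm, nn, mmm, mmn, mnm, nmm, nmn, nnm, mmmm, mmmn, mmnm, mnmn, mnnm, mnnn, nmmm, nmmn, nmnm, nnmm, nnnm, nnnn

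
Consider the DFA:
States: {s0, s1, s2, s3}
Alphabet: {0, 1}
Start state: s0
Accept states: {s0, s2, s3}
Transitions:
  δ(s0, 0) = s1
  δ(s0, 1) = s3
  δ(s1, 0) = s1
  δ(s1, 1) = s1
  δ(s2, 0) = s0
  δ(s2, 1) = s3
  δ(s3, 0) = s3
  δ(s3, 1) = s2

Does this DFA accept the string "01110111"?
Processing string "01110111":
  s0 --0--> s1
  s1 --1--> s1
  s1 --1--> s1
  s1 --1--> s1
  s1 --0--> s1
  s1 --1--> s1
  s1 --1--> s1
  s1 --1--> s1
Final state: s1
Accept states: {s0, s2, s3}
No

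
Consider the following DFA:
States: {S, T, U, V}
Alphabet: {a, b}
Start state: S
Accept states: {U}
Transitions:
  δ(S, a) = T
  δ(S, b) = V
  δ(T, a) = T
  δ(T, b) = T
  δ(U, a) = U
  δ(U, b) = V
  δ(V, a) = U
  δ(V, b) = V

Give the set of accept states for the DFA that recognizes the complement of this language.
Complement accept states = All states \ Original accept states
= {S, T, U, V} \ {U}
{S, T, V}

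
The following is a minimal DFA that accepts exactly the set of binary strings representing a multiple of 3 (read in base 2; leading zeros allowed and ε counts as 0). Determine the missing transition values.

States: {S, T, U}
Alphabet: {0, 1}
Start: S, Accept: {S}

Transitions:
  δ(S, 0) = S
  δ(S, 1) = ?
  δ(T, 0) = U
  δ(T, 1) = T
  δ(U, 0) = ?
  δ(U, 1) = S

From the language and accept set, identify what each state tracks — S: value ≡ 0 (mod 3); T: value ≡ 2 (mod 3); U: value ≡ 1 (mod 3).
Each missing δ(q, a) is the state matching the new tracked value after reading a.
δ(S, 1) = U; δ(U, 0) = T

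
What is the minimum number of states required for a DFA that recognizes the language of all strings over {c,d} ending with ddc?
By Myhill–Nerode, count the distinguishable equivalence classes: 4 classes — one per longest suffix of the input that is a prefix of 'ddc' (lengths 0 through 3); only the length-3 class is accepting.
4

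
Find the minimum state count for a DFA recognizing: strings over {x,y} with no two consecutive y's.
By Myhill–Nerode, count the distinguishable equivalence classes: three classes — safe with last≠y / safe with last=y / yy seen (dead).
3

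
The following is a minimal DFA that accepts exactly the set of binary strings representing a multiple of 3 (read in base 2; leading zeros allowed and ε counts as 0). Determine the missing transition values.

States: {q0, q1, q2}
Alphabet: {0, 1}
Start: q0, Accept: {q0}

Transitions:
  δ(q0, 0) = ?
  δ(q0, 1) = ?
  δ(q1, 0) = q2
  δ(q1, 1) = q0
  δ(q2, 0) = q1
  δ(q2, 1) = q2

From the language and accept set, identify what each state tracks — q0: value ≡ 0 (mod 3); q1: value ≡ 1 (mod 3); q2: value ≡ 2 (mod 3).
Each missing δ(q, a) is the state matching the new tracked value after reading a.
δ(q0, 0) = q0; δ(q0, 1) = q1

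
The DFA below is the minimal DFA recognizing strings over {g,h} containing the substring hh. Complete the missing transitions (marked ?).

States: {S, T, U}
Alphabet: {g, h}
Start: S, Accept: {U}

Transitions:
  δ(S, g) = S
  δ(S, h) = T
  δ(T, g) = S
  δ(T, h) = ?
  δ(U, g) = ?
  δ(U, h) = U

From the language and accept set, identify what each state tracks — S: no progress toward hh; T: one trailing h; U: substring hh seen.
Each missing δ(q, a) is the state matching the new tracked value after reading a.
δ(T, h) = U; δ(U, g) = U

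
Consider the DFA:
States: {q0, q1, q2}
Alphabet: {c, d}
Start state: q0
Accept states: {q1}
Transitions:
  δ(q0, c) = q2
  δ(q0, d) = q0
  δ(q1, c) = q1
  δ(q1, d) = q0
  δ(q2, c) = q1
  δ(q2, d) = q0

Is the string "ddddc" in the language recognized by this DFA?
Processing string "ddddc":
  q0 --d--> q0
  q0 --d--> q0
  q0 --d--> q0
  q0 --d--> q0
  q0 --c--> q2
Final state: q2
Accept states: {q1}
No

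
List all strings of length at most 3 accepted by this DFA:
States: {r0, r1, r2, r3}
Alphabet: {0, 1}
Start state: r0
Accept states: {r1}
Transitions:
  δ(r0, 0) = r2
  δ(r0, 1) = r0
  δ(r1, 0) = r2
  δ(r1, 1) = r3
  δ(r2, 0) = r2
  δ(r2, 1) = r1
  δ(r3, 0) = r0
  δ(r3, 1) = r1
01, 001, 101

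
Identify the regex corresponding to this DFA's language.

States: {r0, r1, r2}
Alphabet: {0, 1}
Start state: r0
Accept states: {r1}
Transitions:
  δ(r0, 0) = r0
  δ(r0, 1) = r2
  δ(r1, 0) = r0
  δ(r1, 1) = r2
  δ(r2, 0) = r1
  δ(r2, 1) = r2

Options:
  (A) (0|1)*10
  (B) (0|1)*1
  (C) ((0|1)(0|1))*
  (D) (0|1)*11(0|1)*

Check each option against the DFA on short strings; one disagreement eliminates an option:
  (A) (0|1)*10: agrees with the DFA on every string of length ≤ 6
  (B) (0|1)*1: on '1' the DFA goes r0 → r2 and rejects (r2 ∉ Accept), but the regex matches it → eliminate
  (C) ((0|1)(0|1))*: on ε the DFA stays in r0 and rejects (r0 ∉ Accept), but the regex matches it → eliminate
  (D) (0|1)*11(0|1)*: on '10' the DFA goes r0 → r2 → r1 and accepts (r1 ∈ Accept), but the regex does not match it → eliminate
Only (A) is consistent with the DFA.
(A) (0|1)*10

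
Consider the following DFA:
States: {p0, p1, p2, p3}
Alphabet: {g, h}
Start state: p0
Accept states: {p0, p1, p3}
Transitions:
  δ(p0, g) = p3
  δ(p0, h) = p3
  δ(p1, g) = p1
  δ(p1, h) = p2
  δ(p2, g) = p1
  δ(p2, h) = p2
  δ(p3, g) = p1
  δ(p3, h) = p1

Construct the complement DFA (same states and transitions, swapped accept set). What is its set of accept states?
Complement accept states = All states \ Original accept states
= {p0, p1, p2, p3} \ {p0, p1, p3}
{p2}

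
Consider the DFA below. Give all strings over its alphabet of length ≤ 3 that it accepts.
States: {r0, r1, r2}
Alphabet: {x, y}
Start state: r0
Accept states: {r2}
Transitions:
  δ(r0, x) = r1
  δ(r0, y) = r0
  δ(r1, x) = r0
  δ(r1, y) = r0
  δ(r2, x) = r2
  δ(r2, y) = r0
None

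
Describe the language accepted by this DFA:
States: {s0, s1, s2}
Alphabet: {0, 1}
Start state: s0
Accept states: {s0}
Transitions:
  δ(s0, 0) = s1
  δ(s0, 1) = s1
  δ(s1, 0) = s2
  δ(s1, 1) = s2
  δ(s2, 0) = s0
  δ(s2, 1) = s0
Testing a few strings:
  '1101' → reject
  '0' → reject
  '0110' → reject
  '1000' → reject
State roles: s0=length ≡ 0 (mod 3); s1=length ≡ 1 (mod 3); s2=length ≡ 2 (mod 3)
All binary strings whose length is a multiple of 3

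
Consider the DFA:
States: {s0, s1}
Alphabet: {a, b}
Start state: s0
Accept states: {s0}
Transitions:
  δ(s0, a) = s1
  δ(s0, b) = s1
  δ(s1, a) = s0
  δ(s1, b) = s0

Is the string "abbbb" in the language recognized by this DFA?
Processing string "abbbb":
  s0 --a--> s1
  s1 --b--> s0
  s0 --b--> s1
  s1 --b--> s0
  s0 --b--> s1
Final state: s1
Accept states: {s0}
No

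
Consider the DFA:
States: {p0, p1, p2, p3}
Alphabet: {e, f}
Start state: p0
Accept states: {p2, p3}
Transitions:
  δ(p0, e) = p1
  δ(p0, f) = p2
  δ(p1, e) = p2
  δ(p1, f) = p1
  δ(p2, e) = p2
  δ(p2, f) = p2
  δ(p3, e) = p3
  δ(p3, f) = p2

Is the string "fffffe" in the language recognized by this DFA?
Processing string "fffffe":
  p0 --f--> p2
  p2 --f--> p2
  p2 --f--> p2
  p2 --f--> p2
  p2 --f--> p2
  p2 --e--> p2
Final state: p2
Accept states: {p2, p3}
Yes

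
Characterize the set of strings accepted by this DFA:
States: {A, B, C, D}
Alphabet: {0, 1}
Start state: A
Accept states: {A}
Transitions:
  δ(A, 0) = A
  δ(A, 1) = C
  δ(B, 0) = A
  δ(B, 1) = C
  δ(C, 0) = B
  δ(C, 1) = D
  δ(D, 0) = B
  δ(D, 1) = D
Testing a few strings:
  '01' → reject
  '00' → accept
  '1100' → accept
  '000' → accept
State roles: A=value ≡ 0 (mod 4); B=value ≡ 2 (mod 4); C=value ≡ 1 (mod 4); D=value ≡ 3 (mod 4)
All binary strings representing a multiple of 4 (read in base 2; leading zeros allowed and ε counts as 0)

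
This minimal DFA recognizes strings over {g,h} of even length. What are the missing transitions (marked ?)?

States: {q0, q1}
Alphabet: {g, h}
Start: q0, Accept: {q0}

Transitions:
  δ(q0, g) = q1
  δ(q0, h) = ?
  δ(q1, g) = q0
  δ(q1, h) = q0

From the language and accept set, identify what each state tracks — q0: even length so far; q1: odd length so far.
Each missing δ(q, a) is the state matching the new tracked value after reading a.
δ(q0, h) = q1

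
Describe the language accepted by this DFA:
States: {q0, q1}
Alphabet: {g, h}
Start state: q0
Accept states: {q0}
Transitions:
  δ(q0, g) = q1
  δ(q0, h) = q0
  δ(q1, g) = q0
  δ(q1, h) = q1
Testing a few strings:
  'gg' → accept
  'hhg' → reject
  'g' → reject
  'hh' → accept
State roles: q0=even number of g's so far; q1=odd number of g's so far
All strings over {g,h} with an even number of g's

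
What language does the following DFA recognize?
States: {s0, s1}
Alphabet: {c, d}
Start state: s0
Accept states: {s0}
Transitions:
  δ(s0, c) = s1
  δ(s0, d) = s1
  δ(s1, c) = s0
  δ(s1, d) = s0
Testing a few strings:
  'ddd' → reject
  'ccc' → reject
  'c' → reject
  'dc' → accept
State roles: s0=even length so far; s1=odd length so far
All strings over {c,d} of even length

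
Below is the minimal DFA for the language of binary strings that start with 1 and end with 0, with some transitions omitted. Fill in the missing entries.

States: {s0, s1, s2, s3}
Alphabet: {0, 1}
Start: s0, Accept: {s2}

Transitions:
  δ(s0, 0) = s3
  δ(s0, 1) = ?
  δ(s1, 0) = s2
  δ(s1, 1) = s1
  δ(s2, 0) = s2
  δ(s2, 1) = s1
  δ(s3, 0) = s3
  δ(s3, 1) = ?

From the language and accept set, identify what each state tracks — s0: no input read; s1: started with 1, last symbol 1; s2: started with 1, last symbol 0; s3: started with 0 (dead).
Each missing δ(q, a) is the state matching the new tracked value after reading a.
δ(s0, 1) = s1; δ(s3, 1) = s3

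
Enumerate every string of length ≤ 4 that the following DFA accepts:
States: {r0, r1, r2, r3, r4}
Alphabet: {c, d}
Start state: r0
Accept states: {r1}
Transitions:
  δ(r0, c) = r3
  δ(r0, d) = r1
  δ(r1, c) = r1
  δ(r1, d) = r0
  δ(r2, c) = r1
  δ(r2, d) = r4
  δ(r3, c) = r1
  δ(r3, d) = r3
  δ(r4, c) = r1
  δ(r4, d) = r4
d, cc, dc, ccc, cdc, dcc, ddd, cccc, ccdd, cdcc, cddc, dccc, dcdd, ddcc, dddc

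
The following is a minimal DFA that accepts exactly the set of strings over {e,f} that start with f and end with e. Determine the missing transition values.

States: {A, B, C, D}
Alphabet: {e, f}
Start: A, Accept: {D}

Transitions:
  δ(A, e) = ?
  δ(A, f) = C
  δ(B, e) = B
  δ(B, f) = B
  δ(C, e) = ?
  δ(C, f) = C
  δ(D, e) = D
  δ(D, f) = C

From the language and accept set, identify what each state tracks — A: no input read; B: started with e (dead); C: started with f, last symbol f; D: started with f, last symbol e.
Each missing δ(q, a) is the state matching the new tracked value after reading a.
δ(A, e) = B; δ(C, e) = D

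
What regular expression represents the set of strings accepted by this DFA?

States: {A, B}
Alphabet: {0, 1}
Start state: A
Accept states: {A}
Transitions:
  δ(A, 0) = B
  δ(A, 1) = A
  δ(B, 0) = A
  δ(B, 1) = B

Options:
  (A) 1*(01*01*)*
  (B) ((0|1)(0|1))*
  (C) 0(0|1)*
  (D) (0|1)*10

Check each option against the DFA on short strings; one disagreement eliminates an option:
  (A) 1*(01*01*)*: agrees with the DFA on every string of length ≤ 6
  (B) ((0|1)(0|1))*: on '1' the DFA goes A → A and accepts (A ∈ Accept), but the regex does not match it → eliminate
  (C) 0(0|1)*: on ε the DFA stays in A and accepts (A ∈ Accept), but the regex does not match it → eliminate
  (D) (0|1)*10: on ε the DFA stays in A and accepts (A ∈ Accept), but the regex does not match it → eliminate
Only (A) is consistent with the DFA.
(A) 1*(01*01*)*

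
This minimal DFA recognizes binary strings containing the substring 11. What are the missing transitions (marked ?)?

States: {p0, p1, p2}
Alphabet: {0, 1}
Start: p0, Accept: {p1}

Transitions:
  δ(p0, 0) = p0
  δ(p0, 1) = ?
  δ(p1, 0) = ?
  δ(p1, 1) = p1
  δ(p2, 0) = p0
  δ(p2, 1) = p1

From the language and accept set, identify what each state tracks — p0: no progress toward 11; p1: substring 11 seen; p2: one trailing 1.
Each missing δ(q, a) is the state matching the new tracked value after reading a.
δ(p0, 1) = p2; δ(p1, 0) = p1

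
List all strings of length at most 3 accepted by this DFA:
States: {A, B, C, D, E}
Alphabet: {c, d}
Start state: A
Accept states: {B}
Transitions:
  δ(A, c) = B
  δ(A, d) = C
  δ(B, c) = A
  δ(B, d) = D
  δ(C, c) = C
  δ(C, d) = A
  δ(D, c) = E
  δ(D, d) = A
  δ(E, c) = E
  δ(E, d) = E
c, ccc, ddc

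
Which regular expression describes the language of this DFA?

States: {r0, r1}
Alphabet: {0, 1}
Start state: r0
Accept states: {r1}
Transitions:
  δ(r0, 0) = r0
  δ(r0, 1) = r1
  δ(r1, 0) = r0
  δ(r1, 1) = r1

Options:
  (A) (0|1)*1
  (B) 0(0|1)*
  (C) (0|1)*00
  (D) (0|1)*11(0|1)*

Check each option against the DFA on short strings; one disagreement eliminates an option:
  (A) (0|1)*1: agrees with the DFA on every string of length ≤ 6
  (B) 0(0|1)*: on '0' the DFA goes r0 → r0 and rejects (r0 ∉ Accept), but the regex matches it → eliminate
  (C) (0|1)*00: on '1' the DFA goes r0 → r1 and accepts (r1 ∈ Accept), but the regex does not match it → eliminate
  (D) (0|1)*11(0|1)*: on '1' the DFA goes r0 → r1 and accepts (r1 ∈ Accept), but the regex does not match it → eliminate
Only (A) is consistent with the DFA.
(A) (0|1)*1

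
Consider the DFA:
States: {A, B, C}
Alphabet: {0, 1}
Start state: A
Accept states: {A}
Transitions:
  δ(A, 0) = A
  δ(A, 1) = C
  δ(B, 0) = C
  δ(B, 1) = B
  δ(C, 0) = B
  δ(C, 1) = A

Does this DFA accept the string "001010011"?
Processing string "001010011":
  A --0--> A
  A --0--> A
  A --1--> C
  C --0--> B
  B --1--> B
  B --0--> C
  C --0--> B
  B --1--> B
  B --1--> B
Final state: B
Accept states: {A}
No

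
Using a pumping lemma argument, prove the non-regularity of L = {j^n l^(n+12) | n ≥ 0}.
Assume L is regular with pumping length p. Idea: pumping the j-block breaks the fixed offset of 12.
Choose s = j^p l^(p+12) ∈ L. By the pumping lemma, s = xyz with |xy| ≤ p, |y| > 0, so y = j^k with k ≥ 1. Then xy²z = j^(p+k) l^(p+12). For this to be in L we would need p+12 = (p+k)+12, i.e. k = 0, contradicting k ≥ 1. So xy²z ∉ L.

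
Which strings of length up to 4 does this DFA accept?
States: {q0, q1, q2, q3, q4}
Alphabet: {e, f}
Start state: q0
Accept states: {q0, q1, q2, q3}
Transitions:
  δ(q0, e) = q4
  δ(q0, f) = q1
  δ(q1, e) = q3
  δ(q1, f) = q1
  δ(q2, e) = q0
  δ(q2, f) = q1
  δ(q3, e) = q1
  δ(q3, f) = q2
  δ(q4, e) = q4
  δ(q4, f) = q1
ε, f, ef, fe, ff, eef, efe, eff, fee, fef, ffe, fff, eeef, eefe, eeff, efee, efef, effe, efff, feee, feef, fefe, feff, ffee, ffef, fffe, ffff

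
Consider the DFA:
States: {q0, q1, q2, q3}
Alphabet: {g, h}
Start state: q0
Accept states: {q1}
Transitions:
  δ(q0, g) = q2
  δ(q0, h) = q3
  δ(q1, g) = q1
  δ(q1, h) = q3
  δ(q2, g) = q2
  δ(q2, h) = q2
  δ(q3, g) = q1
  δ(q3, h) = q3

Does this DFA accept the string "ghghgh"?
Processing string "ghghgh":
  q0 --g--> q2
  q2 --h--> q2
  q2 --g--> q2
  q2 --h--> q2
  q2 --g--> q2
  q2 --h--> q2
Final state: q2
Accept states: {q1}
No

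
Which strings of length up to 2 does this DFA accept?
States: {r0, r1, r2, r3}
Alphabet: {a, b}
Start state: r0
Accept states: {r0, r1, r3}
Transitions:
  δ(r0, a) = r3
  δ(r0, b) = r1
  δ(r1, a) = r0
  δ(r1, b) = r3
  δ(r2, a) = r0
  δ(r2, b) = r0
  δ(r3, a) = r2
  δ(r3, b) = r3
ε, a, b, ab, ba, bb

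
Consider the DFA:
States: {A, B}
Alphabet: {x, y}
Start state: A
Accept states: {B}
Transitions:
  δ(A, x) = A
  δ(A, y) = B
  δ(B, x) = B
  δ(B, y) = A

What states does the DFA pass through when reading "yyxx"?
read 'y': A → B
  read 'y': B → A
  read 'x': A → A
  read 'x': A → A
A -> B -> A -> A -> A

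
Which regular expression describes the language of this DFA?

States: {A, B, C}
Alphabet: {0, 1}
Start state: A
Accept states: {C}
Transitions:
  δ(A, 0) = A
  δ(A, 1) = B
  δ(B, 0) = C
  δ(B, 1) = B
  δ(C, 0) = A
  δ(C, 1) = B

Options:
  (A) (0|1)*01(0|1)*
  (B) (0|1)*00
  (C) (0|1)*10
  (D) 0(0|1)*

Check each option against the DFA on short strings; one disagreement eliminates an option:
  (A) (0|1)*01(0|1)*: on '01' the DFA goes A → A → B and rejects (B ∉ Accept), but the regex matches it → eliminate
  (B) (0|1)*00: on '00' the DFA goes A → A → A and rejects (A ∉ Accept), but the regex matches it → eliminate
  (C) (0|1)*10: agrees with the DFA on every string of length ≤ 6
  (D) 0(0|1)*: on '0' the DFA goes A → A and rejects (A ∉ Accept), but the regex matches it → eliminate
Only (C) is consistent with the DFA.
(C) (0|1)*10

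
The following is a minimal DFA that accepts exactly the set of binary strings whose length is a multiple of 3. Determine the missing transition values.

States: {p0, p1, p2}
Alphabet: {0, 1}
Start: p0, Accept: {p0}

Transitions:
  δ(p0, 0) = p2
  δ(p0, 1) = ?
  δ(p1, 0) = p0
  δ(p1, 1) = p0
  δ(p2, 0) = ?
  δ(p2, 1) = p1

From the language and accept set, identify what each state tracks — p0: length ≡ 0 (mod 3); p1: length ≡ 2 (mod 3); p2: length ≡ 1 (mod 3).
Each missing δ(q, a) is the state matching the new tracked value after reading a.
δ(p0, 1) = p2; δ(p2, 0) = p1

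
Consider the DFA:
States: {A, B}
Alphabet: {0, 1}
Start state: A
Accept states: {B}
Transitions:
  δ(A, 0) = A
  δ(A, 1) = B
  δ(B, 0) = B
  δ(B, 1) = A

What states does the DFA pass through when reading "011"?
read '0': A → A
  read '1': A → B
  read '1': B → A
A -> A -> B -> A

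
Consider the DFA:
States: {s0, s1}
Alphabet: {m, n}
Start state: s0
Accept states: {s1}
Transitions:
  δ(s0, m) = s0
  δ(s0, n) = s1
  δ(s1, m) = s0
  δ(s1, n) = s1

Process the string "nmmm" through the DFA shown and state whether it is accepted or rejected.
Processing string "nmmm":
  s0 --n--> s1
  s1 --m--> s0
  s0 --m--> s0
  s0 --m--> s0
Final state: s0
Accept states: {s1}
No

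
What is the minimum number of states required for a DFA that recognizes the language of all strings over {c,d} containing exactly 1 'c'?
By Myhill–Nerode, count the distinguishable equivalence classes: 3 classes — having seen 0, 1, or >1 copies of 'c'; the count-1 class is the only accepting one and >1 is dead.
3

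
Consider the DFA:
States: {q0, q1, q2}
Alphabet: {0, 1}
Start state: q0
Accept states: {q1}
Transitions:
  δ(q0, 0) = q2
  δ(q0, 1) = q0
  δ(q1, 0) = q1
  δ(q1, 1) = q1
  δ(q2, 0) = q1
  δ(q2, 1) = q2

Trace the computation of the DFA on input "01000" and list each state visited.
read '0': q0 → q2
  read '1': q2 → q2
  read '0': q2 → q1
  read '0': q1 → q1
  read '0': q1 → q1
q0 -> q2 -> q2 -> q1 -> q1 -> q1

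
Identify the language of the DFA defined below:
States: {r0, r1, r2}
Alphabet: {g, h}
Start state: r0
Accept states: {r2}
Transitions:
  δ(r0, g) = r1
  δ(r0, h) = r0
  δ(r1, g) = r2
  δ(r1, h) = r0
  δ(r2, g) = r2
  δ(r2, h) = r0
Testing a few strings:
  'h' → reject
  'hhg' → reject
  'hh' → reject
  'ghh' → reject
State roles: r0=last symbol not g; r1=one trailing g; r2=two trailing g's
All strings over {g,h} ending with gg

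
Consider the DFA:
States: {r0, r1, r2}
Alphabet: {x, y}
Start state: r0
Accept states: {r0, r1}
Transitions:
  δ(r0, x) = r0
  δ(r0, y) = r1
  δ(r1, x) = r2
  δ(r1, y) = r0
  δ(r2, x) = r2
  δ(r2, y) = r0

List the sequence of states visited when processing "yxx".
read 'y': r0 → r1
  read 'x': r1 → r2
  read 'x': r2 → r2
r0 -> r1 -> r2 -> r2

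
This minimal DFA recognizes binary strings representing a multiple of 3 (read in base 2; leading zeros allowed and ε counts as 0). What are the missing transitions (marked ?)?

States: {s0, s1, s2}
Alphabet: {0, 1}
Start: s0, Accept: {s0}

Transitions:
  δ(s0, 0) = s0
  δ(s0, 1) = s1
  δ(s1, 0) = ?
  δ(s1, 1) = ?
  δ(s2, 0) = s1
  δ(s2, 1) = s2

From the language and accept set, identify what each state tracks — s0: value ≡ 0 (mod 3); s1: value ≡ 1 (mod 3); s2: value ≡ 2 (mod 3).
Each missing δ(q, a) is the state matching the new tracked value after reading a.
δ(s1, 0) = s2; δ(s1, 1) = s0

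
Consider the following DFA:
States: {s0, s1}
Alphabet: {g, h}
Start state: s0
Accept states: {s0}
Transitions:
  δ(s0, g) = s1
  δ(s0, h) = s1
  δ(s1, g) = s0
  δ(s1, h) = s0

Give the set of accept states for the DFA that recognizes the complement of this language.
Complement accept states = All states \ Original accept states
= {s0, s1} \ {s0}
{s1}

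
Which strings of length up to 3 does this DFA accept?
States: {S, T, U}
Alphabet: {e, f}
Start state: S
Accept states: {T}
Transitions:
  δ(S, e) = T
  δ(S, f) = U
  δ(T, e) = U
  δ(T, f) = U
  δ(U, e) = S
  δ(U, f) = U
e, fee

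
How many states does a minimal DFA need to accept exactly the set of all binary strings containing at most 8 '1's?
By Myhill–Nerode, count the distinguishable equivalence classes: 10 classes — having seen 0, 1, …, 8, or >8 copies of '1'; counts 0 through 8 are accepting and >8 is dead.
10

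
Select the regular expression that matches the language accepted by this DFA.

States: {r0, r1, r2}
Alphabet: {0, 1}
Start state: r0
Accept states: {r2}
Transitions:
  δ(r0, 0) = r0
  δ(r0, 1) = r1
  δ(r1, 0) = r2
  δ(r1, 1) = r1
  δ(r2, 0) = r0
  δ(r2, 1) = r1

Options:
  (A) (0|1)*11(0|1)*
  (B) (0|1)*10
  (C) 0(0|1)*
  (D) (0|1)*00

Check each option against the DFA on short strings; one disagreement eliminates an option:
  (A) (0|1)*11(0|1)*: on '10' the DFA goes r0 → r1 → r2 and accepts (r2 ∈ Accept), but the regex does not match it → eliminate
  (B) (0|1)*10: agrees with the DFA on every string of length ≤ 6
  (C) 0(0|1)*: on '0' the DFA goes r0 → r0 and rejects (r0 ∉ Accept), but the regex matches it → eliminate
  (D) (0|1)*00: on '00' the DFA goes r0 → r0 → r0 and rejects (r0 ∉ Accept), but the regex matches it → eliminate
Only (B) is consistent with the DFA.
(B) (0|1)*10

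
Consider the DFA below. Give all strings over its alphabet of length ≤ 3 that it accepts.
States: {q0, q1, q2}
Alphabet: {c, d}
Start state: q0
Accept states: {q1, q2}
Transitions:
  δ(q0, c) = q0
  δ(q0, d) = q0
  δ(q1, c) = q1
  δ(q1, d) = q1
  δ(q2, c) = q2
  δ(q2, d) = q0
None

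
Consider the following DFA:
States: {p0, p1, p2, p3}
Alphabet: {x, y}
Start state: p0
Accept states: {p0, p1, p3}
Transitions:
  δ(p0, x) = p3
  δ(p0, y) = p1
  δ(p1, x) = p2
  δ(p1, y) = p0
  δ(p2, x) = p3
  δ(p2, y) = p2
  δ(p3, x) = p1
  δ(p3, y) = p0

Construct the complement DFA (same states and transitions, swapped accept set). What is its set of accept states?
Complement accept states = All states \ Original accept states
= {p0, p1, p2, p3} \ {p0, p1, p3}
{p2}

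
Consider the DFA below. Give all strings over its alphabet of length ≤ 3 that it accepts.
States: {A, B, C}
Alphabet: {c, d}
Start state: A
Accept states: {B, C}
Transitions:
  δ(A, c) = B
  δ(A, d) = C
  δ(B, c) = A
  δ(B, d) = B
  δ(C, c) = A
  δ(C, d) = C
c, d, cd, dd, ccc, ccd, cdd, dcc, dcd, ddd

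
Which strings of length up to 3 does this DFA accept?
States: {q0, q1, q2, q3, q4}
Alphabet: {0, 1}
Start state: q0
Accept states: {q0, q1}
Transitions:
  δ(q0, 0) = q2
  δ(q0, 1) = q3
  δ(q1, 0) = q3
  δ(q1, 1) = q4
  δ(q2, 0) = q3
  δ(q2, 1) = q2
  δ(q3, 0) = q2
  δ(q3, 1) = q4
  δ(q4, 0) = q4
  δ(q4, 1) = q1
ε, 111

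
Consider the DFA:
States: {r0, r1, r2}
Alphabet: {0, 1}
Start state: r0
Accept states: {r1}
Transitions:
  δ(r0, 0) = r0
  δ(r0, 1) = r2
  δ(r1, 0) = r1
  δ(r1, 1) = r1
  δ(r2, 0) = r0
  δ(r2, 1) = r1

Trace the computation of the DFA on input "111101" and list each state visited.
read '1': r0 → r2
  read '1': r2 → r1
  read '1': r1 → r1
  read '1': r1 → r1
  read '0': r1 → r1
  read '1': r1 → r1
r0 -> r2 -> r1 -> r1 -> r1 -> r1 -> r1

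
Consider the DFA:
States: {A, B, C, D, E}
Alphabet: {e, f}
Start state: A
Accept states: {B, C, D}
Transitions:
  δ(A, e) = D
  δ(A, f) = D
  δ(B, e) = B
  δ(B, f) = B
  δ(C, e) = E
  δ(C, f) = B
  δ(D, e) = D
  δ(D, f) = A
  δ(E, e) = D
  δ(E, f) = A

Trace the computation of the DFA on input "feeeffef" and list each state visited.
read 'f': A → D
  read 'e': D → D
  read 'e': D → D
  read 'e': D → D
  read 'f': D → A
  read 'f': A → D
  read 'e': D → D
  read 'f': D → A
A -> D -> D -> D -> D -> A -> D -> D -> A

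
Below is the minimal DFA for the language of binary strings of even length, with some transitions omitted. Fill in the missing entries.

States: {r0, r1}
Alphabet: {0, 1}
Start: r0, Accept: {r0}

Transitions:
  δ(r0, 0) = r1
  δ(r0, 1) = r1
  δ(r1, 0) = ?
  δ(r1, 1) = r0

From the language and accept set, identify what each state tracks — r0: even length so far; r1: odd length so far.
Each missing δ(q, a) is the state matching the new tracked value after reading a.
δ(r1, 0) = r0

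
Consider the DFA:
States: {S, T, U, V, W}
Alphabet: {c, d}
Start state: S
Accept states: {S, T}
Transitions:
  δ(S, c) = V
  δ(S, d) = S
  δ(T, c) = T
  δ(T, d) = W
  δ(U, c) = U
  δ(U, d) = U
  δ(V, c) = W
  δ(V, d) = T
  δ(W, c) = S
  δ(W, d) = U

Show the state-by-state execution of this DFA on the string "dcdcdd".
read 'd': S → S
  read 'c': S → V
  read 'd': V → T
  read 'c': T → T
  read 'd': T → W
  read 'd': W → U
S -> S -> V -> T -> T -> W -> U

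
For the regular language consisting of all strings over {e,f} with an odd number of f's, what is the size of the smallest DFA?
By Myhill–Nerode, count the distinguishable equivalence classes: two classes — parity of the count of f's.
2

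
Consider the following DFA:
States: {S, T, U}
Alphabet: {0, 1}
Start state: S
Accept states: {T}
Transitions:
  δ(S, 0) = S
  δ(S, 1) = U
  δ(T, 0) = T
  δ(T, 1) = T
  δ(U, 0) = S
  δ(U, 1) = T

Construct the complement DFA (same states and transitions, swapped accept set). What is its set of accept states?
Complement accept states = All states \ Original accept states
= {S, T, U} \ {T}
{S, U}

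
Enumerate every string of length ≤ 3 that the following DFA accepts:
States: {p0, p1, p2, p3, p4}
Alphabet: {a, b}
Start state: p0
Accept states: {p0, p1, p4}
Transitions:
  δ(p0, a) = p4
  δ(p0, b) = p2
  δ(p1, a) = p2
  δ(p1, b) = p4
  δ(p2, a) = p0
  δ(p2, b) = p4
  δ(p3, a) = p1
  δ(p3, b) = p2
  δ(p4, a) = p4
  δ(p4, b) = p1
ε, a, aa, ab, ba, bb, aaa, aab, abb, baa, bba, bbb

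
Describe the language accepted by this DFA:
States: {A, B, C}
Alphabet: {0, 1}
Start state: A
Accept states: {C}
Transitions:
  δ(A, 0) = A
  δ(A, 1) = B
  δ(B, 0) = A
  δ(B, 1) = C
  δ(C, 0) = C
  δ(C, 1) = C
Testing a few strings:
  '0' → reject
  '0010' → reject
  '010' → reject
  '0000' → reject
State roles: A=no progress toward 11; B=one trailing 1; C=substring 11 seen
All binary strings containing the substring 11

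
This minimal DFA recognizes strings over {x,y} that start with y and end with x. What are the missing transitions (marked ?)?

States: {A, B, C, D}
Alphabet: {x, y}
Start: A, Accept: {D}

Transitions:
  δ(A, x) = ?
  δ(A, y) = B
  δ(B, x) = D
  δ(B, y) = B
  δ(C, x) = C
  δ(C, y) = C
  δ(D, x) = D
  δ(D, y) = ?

From the language and accept set, identify what each state tracks — A: no input read; B: started with y, last symbol y; C: started with x (dead); D: started with y, last symbol x.
Each missing δ(q, a) is the state matching the new tracked value after reading a.
δ(A, x) = C; δ(D, y) = B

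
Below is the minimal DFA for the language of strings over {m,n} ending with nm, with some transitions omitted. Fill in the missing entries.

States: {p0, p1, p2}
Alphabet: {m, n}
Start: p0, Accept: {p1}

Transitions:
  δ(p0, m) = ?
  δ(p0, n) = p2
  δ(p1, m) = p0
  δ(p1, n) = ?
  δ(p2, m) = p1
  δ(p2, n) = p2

From the language and accept set, identify what each state tracks — p0: no suffix match; p1: suffix is nm; p2: one trailing n.
Each missing δ(q, a) is the state matching the new tracked value after reading a.
δ(p0, m) = p0; δ(p1, n) = p2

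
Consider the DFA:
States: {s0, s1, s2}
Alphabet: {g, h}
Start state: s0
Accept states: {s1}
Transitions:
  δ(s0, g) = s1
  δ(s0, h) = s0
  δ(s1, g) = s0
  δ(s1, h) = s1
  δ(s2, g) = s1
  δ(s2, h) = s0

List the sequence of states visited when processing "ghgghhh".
read 'g': s0 → s1
  read 'h': s1 → s1
  read 'g': s1 → s0
  read 'g': s0 → s1
  read 'h': s1 → s1
  read 'h': s1 → s1
  read 'h': s1 → s1
s0 -> s1 -> s1 -> s0 -> s1 -> s1 -> s1 -> s1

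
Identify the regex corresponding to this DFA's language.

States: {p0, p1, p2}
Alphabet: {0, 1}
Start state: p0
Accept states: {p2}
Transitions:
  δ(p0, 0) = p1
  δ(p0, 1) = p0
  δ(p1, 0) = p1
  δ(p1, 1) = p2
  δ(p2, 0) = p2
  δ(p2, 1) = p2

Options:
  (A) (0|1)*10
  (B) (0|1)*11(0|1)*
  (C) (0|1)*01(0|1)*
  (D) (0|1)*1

Check each option against the DFA on short strings; one disagreement eliminates an option:
  (A) (0|1)*10: on '01' the DFA goes p0 → p1 → p2 and accepts (p2 ∈ Accept), but the regex does not match it → eliminate
  (B) (0|1)*11(0|1)*: on '01' the DFA goes p0 → p1 → p2 and accepts (p2 ∈ Accept), but the regex does not match it → eliminate
  (C) (0|1)*01(0|1)*: agrees with the DFA on every string of length ≤ 6
  (D) (0|1)*1: on '1' the DFA goes p0 → p0 and rejects (p0 ∉ Accept), but the regex matches it → eliminate
Only (C) is consistent with the DFA.
(C) (0|1)*01(0|1)*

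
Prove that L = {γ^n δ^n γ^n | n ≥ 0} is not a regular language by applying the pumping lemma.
Assume L is regular with pumping length p. Idea: pumping the first γ-block unbalances it against the other two.
Choose s = γ^p δ^p γ^p ∈ L (|s| = 3p ≥ p). By the pumping lemma, s = xyz with |xy| ≤ p, |y| > 0, so y = γ^k with k ≥ 1, inside the first γ-block. Then xy²z = γ^(p+k) δ^p γ^p. The first block has length p+k ≠ p, so the three block lengths are no longer equal and xy²z ∉ L.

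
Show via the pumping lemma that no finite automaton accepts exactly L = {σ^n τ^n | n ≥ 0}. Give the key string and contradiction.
Assume L is regular with pumping length p. Idea: pumping the σ-block changes the count balance.
Choose s = σ^p τ^p (length 2p ≥ p). By the pumping lemma, s = xyz with |xy| ≤ p, |y| > 0. So y = σ^k for some k > 0 (since xy is entirely within the σ's). Pumping gives xy²z = σ^(p+k) τ^p, which is not in L since p+k ≠ p.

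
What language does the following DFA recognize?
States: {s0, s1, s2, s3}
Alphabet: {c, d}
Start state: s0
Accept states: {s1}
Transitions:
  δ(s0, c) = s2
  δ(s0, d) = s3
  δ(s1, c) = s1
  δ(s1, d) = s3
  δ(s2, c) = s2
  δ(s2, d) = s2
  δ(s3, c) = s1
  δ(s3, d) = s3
Testing a few strings:
  'dd' → reject
  'cdc' → reject
  'cccc' → reject
  'c' → reject
State roles: s0=no input read; s1=started with d, last symbol c; s2=started with c (dead); s3=started with d, last symbol d
All strings over {c,d} that start with d and end with c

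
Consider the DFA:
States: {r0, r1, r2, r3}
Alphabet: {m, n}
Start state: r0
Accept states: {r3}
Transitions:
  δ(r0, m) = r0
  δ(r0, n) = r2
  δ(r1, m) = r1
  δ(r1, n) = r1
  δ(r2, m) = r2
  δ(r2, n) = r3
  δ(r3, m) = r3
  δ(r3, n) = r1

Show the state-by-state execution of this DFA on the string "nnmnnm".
read 'n': r0 → r2
  read 'n': r2 → r3
  read 'm': r3 → r3
  read 'n': r3 → r1
  read 'n': r1 → r1
  read 'm': r1 → r1
r0 -> r2 -> r3 -> r3 -> r1 -> r1 -> r1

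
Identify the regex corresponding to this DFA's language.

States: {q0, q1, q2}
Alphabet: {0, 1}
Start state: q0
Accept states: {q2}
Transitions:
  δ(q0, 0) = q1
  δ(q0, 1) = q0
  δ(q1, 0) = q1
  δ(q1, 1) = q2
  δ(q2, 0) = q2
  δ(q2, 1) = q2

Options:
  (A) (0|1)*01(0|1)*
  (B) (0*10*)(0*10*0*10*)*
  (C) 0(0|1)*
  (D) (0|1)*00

Check each option against the DFA on short strings; one disagreement eliminates an option:
  (A) (0|1)*01(0|1)*: agrees with the DFA on every string of length ≤ 6
  (B) (0*10*)(0*10*0*10*)*: on '1' the DFA goes q0 → q0 and rejects (q0 ∉ Accept), but the regex matches it → eliminate
  (C) 0(0|1)*: on '0' the DFA goes q0 → q1 and rejects (q1 ∉ Accept), but the regex matches it → eliminate
  (D) (0|1)*00: on '00' the DFA goes q0 → q1 → q1 and rejects (q1 ∉ Accept), but the regex matches it → eliminate
Only (A) is consistent with the DFA.
(A) (0|1)*01(0|1)*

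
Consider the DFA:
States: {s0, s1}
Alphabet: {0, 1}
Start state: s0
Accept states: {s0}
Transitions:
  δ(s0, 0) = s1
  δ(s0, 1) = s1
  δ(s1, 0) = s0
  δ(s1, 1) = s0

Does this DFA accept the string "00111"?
Processing string "00111":
  s0 --0--> s1
  s1 --0--> s0
  s0 --1--> s1
  s1 --1--> s0
  s0 --1--> s1
Final state: s1
Accept states: {s0}
No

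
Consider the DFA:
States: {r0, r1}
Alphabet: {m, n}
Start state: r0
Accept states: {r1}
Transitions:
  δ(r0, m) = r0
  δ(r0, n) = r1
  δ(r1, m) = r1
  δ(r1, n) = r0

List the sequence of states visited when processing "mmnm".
read 'm': r0 → r0
  read 'm': r0 → r0
  read 'n': r0 → r1
  read 'm': r1 → r1
r0 -> r0 -> r0 -> r1 -> r1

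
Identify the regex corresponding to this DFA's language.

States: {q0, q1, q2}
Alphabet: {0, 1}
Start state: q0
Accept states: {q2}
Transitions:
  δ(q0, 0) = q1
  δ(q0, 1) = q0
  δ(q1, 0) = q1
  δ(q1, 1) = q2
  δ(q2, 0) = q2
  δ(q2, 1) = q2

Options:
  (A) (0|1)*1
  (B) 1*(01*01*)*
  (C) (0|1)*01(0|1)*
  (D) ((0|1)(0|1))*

Check each option against the DFA on short strings; one disagreement eliminates an option:
  (A) (0|1)*1: on '1' the DFA goes q0 → q0 and rejects (q0 ∉ Accept), but the regex matches it → eliminate
  (B) 1*(01*01*)*: on ε the DFA stays in q0 and rejects (q0 ∉ Accept), but the regex matches it → eliminate
  (C) (0|1)*01(0|1)*: agrees with the DFA on every string of length ≤ 6
  (D) ((0|1)(0|1))*: on ε the DFA stays in q0 and rejects (q0 ∉ Accept), but the regex matches it → eliminate
Only (C) is consistent with the DFA.
(C) (0|1)*01(0|1)*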